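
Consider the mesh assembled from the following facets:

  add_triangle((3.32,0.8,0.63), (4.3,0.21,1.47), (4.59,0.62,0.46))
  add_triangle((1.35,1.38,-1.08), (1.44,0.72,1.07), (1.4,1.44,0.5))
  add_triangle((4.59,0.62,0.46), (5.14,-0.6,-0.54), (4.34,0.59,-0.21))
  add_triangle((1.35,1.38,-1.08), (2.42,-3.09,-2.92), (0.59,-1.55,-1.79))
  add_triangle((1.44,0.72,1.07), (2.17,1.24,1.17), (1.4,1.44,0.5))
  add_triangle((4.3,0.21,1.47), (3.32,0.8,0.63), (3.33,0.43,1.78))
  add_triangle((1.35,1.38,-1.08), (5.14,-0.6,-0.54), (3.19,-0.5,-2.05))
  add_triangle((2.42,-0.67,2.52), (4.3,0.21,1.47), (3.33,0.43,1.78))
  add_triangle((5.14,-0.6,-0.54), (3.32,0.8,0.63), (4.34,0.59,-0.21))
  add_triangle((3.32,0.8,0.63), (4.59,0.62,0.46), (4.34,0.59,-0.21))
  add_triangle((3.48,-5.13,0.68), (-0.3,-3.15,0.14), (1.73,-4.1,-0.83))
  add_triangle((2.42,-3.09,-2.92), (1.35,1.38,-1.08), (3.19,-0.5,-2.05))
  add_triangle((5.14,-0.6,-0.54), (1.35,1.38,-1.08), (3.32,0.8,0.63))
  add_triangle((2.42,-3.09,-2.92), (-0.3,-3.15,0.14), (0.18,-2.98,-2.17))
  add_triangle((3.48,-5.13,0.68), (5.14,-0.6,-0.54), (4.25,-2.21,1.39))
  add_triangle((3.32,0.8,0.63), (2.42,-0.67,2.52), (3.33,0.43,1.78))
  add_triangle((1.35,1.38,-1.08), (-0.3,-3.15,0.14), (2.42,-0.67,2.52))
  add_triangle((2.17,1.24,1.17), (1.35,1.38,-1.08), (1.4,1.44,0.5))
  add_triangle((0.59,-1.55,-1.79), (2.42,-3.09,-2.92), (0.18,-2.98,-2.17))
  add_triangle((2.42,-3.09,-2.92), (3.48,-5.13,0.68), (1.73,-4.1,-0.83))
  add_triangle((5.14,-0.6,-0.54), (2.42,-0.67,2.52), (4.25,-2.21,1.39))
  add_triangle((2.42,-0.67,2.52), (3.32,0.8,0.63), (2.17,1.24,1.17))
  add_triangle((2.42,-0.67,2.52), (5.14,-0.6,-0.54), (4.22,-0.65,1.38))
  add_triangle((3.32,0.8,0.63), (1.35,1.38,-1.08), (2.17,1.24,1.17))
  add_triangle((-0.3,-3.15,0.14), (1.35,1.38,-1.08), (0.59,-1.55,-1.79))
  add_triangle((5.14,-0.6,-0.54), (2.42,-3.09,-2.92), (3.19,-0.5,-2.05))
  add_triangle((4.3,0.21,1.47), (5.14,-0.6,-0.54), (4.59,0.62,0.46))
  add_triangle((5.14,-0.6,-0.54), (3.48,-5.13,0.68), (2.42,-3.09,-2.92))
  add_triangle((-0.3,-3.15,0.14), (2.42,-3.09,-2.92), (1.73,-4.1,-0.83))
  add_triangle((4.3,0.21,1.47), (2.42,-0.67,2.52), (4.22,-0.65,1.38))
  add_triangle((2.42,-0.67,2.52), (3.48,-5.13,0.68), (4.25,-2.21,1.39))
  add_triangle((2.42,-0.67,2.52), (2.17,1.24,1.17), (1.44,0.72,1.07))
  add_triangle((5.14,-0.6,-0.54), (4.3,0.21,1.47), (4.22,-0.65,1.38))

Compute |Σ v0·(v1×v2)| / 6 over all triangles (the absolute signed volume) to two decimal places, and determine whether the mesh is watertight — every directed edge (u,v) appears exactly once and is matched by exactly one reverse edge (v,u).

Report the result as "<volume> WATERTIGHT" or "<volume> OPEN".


Per-triangle v0·(v1×v2)/6:
  t1: +0.3638
  t2: -0.2785
  t3: +0.6416
  t4: +1.1732
  t5: +0.0585
  t6: +0.3901
  t7: +2.3614
  t8: +0.6868
  t9: -0.6693
  t10: +0.1743
  t11: +2.6122
  t12: +1.4611
  t13: +2.2437
  t14: +2.5365
  t15: +5.8966
  t16: -0.3714
  t17: -2.9215
  t18: +0.3624
  t19: +0.5684
  t20: +3.3731
  t21: +3.4636
  t22: +1.3435
  t23: +0.2312
  t24: +0.9727
  t25: -0.7947
  t26: +3.8330
  t27: +1.3281
  t28: +13.3023
  t29: +1.9612
  t30: +1.0739
  t31: +3.8744
  t32: +0.1728
  t33: +1.3712
Σ = +52.7959 → |volume| = 52.80

Directed edges: 99 total; 9 unmatched, e.g. (1.35,1.38,-1.08)→(1.44,0.72,1.07) → open.

52.80 OPEN


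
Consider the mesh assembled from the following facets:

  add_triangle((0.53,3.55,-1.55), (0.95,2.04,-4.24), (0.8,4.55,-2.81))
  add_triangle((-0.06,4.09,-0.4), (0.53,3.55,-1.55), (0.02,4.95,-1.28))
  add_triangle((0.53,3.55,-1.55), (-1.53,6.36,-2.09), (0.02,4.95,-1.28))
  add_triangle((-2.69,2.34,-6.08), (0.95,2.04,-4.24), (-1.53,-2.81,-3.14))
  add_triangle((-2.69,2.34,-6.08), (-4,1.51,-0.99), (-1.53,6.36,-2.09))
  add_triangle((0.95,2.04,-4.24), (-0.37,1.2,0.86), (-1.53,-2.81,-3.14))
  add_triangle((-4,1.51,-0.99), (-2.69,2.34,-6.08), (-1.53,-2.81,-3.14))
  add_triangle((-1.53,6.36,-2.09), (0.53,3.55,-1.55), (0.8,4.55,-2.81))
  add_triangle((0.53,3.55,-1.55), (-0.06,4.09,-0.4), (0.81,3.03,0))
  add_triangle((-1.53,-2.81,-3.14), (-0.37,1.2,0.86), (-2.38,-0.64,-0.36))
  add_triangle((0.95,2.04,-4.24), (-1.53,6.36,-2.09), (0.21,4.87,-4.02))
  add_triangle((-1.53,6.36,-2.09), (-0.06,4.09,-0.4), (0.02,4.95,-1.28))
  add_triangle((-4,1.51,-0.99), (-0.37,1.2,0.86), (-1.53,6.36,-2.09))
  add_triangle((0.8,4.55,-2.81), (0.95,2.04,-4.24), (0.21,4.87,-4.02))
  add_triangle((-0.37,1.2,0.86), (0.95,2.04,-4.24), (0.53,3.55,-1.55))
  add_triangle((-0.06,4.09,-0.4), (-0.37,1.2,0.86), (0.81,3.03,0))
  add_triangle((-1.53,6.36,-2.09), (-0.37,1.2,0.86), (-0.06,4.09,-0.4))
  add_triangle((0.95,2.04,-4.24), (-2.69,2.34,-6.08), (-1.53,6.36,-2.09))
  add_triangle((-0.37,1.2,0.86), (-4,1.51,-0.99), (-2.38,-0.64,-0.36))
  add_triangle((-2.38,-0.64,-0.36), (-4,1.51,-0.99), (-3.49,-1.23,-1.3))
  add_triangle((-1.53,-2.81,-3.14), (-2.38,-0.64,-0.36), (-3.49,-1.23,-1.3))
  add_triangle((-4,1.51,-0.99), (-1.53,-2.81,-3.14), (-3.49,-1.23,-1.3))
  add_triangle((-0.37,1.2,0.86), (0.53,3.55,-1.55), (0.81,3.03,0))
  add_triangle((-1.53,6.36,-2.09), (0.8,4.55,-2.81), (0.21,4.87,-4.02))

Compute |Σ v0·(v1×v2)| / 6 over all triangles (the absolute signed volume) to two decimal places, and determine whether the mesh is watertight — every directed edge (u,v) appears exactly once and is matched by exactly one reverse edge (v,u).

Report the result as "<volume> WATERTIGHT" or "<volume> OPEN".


Per-triangle v0·(v1×v2)/6:
  t1: +0.0752
  t2: +0.2399
  t3: +1.0006
  t4: +11.4491
  t5: +19.3604
  t6: -3.0885
  t7: +14.6657
  t8: +1.1589
  t9: +0.8182
  t10: -0.6278
  t11: +1.5323
  t12: +0.8721
  t13: +4.8780
  t14: +1.9145
  t15: -0.5597
  t16: +0.6404
  t17: +1.3098
  t18: +16.1594
  t19: +1.1379
  t20: +0.8364
  t21: +0.3983
  t22: +3.7044
  t23: -0.7227
  t24: +2.9338
Σ = +80.0866 → |volume| = 80.09

Directed edges: 72 total, each appears once with its reverse present → watertight.

80.09 WATERTIGHT


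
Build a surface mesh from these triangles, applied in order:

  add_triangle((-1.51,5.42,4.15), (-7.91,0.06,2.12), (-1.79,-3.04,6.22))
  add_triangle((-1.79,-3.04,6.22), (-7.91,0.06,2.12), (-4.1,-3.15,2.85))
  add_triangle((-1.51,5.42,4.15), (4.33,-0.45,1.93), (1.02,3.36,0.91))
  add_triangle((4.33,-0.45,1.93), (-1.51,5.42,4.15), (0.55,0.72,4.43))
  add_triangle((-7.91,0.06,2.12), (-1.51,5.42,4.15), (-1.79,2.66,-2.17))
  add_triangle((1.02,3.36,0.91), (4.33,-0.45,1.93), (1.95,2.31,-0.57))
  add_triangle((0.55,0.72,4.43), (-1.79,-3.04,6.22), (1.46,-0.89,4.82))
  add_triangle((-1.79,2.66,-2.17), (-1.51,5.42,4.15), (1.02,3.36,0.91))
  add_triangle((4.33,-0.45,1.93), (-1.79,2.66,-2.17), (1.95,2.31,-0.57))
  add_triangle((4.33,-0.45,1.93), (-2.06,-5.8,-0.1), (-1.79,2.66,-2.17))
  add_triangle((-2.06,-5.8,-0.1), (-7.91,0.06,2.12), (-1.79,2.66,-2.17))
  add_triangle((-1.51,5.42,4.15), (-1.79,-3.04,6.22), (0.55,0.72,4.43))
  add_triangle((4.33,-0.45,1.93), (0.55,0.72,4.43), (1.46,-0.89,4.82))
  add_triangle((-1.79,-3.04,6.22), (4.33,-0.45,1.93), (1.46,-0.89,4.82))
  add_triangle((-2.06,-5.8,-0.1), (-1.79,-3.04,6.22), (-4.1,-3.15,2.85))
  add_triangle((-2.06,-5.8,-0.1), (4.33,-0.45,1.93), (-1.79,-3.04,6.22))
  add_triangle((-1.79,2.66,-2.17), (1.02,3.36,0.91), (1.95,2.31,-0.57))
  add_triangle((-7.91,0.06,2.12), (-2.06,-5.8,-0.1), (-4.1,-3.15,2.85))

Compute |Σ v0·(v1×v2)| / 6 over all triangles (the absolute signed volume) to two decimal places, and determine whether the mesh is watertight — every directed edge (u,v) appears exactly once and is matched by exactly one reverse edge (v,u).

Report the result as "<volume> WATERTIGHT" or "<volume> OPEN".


264.82 WATERTIGHT

Per-triangle v0·(v1×v2)/6:
  t1: +56.0067
  t2: +17.0237
  t3: +10.3344
  t4: +13.1898
  t5: +31.9602
  t6: +4.4255
  t7: +5.7426
  t8: +9.0087
  t9: -0.0814
  t10: +4.4946
  t11: +22.5906
  t12: +15.0348
  t13: +4.5679
  t14: +5.9675
  t15: +16.0820
  t16: +28.5538
  t17: +3.7604
  t18: +16.1606
Σ = +264.8225 → |volume| = 264.82

Directed edges: 54 total, each appears once with its reverse present → watertight.


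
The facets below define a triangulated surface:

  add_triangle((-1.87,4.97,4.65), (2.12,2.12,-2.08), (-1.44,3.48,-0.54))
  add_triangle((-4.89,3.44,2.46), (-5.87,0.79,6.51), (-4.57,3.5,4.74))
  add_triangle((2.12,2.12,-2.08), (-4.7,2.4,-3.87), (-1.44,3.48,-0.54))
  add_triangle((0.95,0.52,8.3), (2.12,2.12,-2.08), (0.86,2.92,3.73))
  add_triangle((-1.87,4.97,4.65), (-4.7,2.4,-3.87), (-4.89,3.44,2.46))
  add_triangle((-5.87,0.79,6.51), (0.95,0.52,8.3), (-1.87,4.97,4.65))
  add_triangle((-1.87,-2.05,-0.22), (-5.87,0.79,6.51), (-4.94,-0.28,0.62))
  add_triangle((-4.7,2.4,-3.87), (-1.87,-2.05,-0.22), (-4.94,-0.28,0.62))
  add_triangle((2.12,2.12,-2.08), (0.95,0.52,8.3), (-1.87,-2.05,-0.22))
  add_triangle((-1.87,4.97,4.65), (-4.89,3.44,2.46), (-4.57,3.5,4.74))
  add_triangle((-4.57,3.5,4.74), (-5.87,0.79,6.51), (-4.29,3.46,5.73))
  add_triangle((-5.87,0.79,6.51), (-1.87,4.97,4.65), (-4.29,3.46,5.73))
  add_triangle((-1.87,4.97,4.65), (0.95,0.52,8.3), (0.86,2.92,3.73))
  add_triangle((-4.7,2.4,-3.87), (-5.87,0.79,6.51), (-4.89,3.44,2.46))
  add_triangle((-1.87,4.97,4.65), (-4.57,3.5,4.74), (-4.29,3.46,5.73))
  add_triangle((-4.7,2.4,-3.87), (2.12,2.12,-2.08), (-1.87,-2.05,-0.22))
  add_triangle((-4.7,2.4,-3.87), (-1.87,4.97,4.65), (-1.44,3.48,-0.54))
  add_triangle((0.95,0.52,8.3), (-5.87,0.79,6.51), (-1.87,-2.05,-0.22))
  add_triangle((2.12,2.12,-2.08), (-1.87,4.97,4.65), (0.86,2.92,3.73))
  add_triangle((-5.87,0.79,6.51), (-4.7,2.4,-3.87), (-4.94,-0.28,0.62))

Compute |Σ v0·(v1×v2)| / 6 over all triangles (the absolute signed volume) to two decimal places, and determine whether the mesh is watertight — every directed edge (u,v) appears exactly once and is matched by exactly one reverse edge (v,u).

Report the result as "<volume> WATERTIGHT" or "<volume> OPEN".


Per-triangle v0·(v1×v2)/6:
  t1: +9.6137
  t2: +7.4699
  t3: +9.8449
  t4: +7.4146
  t5: +15.8288
  t6: +41.5443
  t7: +8.8202
  t8: +8.1365
  t9: +0.8993
  t10: +6.4084
  t11: +3.6699
  t12: +2.7770
  t13: +11.7298
  t14: +19.5951
  t15: +3.0901
  t16: +5.6940
  t17: +11.2772
  t18: +19.6085
  t19: +9.0047
  t20: +16.7968
Σ = +219.2239 → |volume| = 219.22

Directed edges: 60 total, each appears once with its reverse present → watertight.

219.22 WATERTIGHT


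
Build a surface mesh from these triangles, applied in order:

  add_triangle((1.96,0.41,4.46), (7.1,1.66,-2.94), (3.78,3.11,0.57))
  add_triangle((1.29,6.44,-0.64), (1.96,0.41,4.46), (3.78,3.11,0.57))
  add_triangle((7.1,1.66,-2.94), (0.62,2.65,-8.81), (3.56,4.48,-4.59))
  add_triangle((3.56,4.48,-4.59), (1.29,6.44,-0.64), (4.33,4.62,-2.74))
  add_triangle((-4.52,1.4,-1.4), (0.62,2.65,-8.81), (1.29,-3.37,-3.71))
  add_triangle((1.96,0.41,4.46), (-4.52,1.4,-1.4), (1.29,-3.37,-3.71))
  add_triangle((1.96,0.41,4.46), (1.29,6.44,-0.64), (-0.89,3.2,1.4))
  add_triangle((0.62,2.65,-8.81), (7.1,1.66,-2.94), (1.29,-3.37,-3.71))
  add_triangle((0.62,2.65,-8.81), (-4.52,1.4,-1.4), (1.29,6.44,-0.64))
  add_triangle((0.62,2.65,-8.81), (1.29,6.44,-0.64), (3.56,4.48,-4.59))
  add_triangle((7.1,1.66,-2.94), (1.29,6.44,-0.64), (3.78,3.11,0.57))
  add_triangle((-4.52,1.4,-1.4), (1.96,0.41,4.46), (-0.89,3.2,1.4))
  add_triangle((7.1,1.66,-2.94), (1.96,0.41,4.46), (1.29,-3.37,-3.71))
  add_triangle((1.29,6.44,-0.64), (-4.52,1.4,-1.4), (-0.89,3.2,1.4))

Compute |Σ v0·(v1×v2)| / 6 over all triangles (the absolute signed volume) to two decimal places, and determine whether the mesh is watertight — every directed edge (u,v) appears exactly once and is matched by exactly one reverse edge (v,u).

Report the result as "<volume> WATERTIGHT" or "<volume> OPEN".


280.84 OPEN

Per-triangle v0·(v1×v2)/6:
  t1: +14.0093
  t2: +13.4792
  t3: +27.6830
  t4: +8.6276
  t5: +28.9427
  t6: +5.4731
  t7: +10.8587
  t8: +46.5758
  t9: +44.1570
  t10: +24.0284
  t11: +15.7887
  t12: +7.2041
  t13: +23.0851
  t14: +10.9239
Σ = +280.8365 → |volume| = 280.84

Directed edges: 42 total; 4 unmatched, e.g. (3.56,4.48,-4.59)→(7.1,1.66,-2.94) → open.


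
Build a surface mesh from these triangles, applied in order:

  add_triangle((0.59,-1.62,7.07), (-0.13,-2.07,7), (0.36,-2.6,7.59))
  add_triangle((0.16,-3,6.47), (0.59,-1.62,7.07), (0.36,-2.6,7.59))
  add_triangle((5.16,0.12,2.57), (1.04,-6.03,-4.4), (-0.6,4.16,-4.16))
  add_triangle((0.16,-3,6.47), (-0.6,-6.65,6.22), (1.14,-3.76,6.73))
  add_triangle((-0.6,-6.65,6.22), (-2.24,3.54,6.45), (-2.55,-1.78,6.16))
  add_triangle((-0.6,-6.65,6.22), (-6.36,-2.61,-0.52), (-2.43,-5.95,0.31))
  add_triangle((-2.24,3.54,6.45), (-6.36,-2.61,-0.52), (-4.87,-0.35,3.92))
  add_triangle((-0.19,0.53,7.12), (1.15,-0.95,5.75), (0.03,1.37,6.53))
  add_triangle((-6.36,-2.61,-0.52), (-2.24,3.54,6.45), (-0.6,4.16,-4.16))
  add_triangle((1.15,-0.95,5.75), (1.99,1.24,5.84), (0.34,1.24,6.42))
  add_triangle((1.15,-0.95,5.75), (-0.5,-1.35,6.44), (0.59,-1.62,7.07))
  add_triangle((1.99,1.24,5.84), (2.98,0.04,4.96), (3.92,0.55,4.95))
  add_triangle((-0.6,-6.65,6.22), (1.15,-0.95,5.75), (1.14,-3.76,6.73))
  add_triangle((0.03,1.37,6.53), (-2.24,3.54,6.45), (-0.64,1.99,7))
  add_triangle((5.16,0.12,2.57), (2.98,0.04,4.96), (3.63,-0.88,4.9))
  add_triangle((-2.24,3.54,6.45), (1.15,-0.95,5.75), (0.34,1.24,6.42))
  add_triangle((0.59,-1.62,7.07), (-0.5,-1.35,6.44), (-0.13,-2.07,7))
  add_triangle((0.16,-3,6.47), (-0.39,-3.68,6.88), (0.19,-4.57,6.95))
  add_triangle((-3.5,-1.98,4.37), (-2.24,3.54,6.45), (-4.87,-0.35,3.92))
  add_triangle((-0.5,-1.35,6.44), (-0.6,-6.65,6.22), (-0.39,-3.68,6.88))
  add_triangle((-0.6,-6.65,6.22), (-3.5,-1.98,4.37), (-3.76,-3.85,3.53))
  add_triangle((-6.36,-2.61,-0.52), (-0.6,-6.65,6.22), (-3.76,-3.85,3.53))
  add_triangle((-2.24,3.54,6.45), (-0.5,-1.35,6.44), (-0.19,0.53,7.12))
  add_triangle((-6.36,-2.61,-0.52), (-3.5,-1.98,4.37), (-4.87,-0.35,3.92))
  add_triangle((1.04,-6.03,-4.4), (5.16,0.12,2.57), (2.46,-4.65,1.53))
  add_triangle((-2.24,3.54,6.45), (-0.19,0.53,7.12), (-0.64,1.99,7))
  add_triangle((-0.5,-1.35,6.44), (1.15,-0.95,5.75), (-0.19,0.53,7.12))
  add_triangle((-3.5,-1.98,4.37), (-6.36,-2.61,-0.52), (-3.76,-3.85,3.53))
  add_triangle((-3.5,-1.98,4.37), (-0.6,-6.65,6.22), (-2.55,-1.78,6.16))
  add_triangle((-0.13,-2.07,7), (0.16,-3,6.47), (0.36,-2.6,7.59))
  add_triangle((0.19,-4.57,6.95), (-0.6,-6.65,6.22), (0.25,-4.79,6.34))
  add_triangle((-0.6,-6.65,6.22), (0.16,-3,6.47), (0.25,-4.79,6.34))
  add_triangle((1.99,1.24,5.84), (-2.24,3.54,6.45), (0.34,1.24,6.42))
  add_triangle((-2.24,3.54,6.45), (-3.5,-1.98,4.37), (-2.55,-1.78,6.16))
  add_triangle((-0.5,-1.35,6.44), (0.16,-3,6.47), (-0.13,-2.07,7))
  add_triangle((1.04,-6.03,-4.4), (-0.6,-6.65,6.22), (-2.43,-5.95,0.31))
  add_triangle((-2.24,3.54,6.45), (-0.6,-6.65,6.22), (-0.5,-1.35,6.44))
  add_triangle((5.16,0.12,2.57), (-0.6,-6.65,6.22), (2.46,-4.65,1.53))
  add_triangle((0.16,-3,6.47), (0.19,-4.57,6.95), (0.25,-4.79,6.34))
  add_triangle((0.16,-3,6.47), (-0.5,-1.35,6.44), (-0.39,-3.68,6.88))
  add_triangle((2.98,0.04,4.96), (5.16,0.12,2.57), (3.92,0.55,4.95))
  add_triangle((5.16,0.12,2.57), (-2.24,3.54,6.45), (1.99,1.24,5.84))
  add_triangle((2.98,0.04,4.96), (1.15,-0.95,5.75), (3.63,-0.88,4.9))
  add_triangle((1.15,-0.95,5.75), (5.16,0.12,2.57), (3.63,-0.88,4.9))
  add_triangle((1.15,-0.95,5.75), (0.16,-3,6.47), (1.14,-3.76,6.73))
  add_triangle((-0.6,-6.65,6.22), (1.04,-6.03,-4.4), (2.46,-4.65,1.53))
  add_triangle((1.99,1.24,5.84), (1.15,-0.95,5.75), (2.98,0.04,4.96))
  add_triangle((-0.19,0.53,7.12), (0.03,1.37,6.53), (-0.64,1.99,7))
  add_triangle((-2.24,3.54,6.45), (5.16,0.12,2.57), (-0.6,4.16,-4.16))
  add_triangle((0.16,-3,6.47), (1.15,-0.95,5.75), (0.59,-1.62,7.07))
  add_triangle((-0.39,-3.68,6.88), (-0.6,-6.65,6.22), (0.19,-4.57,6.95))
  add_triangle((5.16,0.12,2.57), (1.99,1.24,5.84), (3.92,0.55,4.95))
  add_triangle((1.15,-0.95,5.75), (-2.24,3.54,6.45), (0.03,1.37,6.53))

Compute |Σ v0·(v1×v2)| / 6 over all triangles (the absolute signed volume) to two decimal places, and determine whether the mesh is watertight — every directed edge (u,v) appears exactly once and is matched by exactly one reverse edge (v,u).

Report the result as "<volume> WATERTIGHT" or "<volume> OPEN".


416.48 OPEN

Per-triangle v0·(v1×v2)/6:
  t1: +0.5743
  t2: +0.1035
  t3: +37.7571
  t4: +4.4734
  t5: +13.0987
  t6: +29.4593
  t7: +8.8201
  t8: +1.7012
  t9: +50.4124
  t10: +3.8070
  t11: +0.5485
  t12: +1.5733
  t13: -3.5697
  t14: +0.3118
  t15: +2.8049
  t16: +3.6165
  t17: +0.6754
  t18: +0.8235
  t19: +11.1838
  t20: +1.1084
  t21: +9.7856
  t22: +10.7181
  t23: +5.6806
  t24: +10.6250
  t25: +21.4958
  t26: +1.9590
  t27: +3.3662
  t28: +9.1747
  t29: +9.8788
  t30: +0.5189
  t31: +0.7814
  t32: -1.8826
  t33: +4.4353
  t34: +9.0648
  t35: +0.3011
  t36: +30.2931
  t37: +10.5947
  t38: +24.6502
  t39: +0.0993
  t40: +1.3365
  t41: +1.4471
  t42: +7.2122
  t43: +2.3169
  t44: -1.6967
  t45: +2.4966
  t46: +27.0932
  t47: +3.5236
  t48: +0.8314
  t49: +39.0856
  t50: +1.0338
  t51: +2.4670
  t52: +1.1640
  t53: -2.6524
Σ = +416.4820 → |volume| = 416.48

Directed edges: 159 total; 7 unmatched, e.g. (1.04,-6.03,-4.4)→(-0.6,4.16,-4.16) → open.


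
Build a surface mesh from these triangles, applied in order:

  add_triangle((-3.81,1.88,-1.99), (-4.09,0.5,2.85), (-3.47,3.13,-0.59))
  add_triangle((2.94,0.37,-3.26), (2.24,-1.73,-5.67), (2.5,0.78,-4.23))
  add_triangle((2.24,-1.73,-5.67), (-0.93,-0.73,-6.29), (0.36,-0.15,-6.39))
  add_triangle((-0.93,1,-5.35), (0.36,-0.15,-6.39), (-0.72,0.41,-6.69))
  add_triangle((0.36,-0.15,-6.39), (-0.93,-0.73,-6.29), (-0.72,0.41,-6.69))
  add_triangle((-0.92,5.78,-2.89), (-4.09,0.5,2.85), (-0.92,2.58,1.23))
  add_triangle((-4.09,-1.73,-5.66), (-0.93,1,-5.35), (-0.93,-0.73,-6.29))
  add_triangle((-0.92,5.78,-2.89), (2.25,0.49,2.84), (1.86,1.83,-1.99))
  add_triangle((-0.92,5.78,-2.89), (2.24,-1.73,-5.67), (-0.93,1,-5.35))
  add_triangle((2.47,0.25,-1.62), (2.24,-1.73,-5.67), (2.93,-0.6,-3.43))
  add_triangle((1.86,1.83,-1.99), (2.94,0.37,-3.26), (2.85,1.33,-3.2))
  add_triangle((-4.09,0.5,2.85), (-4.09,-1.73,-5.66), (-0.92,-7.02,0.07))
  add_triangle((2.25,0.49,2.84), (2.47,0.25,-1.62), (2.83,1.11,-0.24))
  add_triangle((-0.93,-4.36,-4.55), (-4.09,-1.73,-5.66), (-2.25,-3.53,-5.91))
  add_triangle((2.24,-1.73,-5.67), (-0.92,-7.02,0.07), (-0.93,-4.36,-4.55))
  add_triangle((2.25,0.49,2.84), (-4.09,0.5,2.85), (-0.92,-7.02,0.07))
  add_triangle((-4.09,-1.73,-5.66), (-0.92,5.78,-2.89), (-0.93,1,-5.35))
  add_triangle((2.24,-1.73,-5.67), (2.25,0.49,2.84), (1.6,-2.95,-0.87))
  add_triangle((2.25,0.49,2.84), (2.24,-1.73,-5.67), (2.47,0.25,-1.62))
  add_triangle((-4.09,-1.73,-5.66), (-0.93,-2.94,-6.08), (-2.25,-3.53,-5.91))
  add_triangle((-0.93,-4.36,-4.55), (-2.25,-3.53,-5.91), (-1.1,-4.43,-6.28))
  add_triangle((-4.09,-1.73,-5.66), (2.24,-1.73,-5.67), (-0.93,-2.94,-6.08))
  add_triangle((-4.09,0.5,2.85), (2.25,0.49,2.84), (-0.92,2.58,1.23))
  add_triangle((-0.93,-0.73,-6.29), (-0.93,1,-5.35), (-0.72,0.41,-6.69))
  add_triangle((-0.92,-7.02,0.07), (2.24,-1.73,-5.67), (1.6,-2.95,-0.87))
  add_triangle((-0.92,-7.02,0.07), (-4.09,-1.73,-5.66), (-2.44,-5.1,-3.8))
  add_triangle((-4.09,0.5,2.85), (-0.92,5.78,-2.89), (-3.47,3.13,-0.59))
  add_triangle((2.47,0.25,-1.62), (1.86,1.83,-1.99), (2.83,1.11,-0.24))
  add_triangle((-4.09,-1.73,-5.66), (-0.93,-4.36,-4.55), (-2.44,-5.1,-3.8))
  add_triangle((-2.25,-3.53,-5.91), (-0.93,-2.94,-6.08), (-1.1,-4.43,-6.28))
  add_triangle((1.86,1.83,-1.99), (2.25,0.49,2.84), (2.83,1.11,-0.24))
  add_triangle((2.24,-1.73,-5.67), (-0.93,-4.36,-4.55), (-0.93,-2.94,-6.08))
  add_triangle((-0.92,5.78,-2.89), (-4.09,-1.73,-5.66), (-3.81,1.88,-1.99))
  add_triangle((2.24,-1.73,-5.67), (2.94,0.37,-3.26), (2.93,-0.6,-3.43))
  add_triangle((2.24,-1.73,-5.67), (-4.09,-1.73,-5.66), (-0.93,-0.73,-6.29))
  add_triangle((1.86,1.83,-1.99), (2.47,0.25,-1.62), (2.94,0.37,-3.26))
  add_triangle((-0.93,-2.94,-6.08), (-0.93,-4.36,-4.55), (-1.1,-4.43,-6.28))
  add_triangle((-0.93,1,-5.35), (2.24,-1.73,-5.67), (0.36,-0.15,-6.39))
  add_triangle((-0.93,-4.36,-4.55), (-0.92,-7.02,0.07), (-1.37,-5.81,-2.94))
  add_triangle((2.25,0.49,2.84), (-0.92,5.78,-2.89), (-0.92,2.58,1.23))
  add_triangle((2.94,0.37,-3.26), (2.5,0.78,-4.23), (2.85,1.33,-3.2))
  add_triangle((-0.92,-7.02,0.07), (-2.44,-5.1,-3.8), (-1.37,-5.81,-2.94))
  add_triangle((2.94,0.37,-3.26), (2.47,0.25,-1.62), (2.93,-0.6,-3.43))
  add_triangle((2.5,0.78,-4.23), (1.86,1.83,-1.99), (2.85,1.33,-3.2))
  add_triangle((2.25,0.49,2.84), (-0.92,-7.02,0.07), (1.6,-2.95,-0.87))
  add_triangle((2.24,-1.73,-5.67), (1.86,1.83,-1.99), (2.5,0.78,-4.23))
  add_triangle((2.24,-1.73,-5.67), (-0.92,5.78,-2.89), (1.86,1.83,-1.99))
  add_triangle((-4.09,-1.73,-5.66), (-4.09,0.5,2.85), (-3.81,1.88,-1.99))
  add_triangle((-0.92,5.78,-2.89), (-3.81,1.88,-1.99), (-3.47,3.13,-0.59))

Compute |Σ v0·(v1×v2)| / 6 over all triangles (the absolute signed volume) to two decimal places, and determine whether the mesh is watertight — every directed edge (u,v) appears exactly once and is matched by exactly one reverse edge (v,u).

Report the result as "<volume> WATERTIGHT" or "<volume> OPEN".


299.80 OPEN

Per-triangle v0·(v1×v2)/6:
  t1: +5.6675
  t2: +2.1638
  t3: +3.3755
  t4: +0.5713
  t5: +1.4559
  t6: +8.2146
  t7: +5.6843
  t8: +8.8042
  t9: +14.0318
  t10: -0.3355
  t11: +0.0656
  t12: +40.5072
  t13: +1.2887
  t14: +1.8261
  t15: +15.6433
  t16: +21.1330
  t17: +15.5505
  t18: +8.1074
  t19: +3.0228
  t20: +3.5696
  t21: +1.5517
  t22: +6.4761
  t23: +7.1070
  t24: +0.6302
  t25: +10.6233
  t26: +5.6382
  t27: +5.1080
  t28: +1.3533
  t29: +7.9034
  t30: +1.8054
  t31: +1.2339
  t32: +6.5608
  t33: +17.6522
  t34: +1.3339
  t35: +7.1188
  t36: +0.8771
  t37: -0.0253
  t38: +0.2080
  t39: +2.0129
  t40: +7.1651
  t41: +0.6848
  t42: +3.4722
  t43: +0.5365
  t44: +0.6322
  t45: +8.9126
  t46: -0.1922
  t47: +11.5086
  t48: +15.2647
  t49: +6.3035
Σ = +299.8044 → |volume| = 299.80

Directed edges: 147 total; 3 unmatched, e.g. (-0.93,-4.36,-4.55)→(-2.44,-5.1,-3.8) → open.


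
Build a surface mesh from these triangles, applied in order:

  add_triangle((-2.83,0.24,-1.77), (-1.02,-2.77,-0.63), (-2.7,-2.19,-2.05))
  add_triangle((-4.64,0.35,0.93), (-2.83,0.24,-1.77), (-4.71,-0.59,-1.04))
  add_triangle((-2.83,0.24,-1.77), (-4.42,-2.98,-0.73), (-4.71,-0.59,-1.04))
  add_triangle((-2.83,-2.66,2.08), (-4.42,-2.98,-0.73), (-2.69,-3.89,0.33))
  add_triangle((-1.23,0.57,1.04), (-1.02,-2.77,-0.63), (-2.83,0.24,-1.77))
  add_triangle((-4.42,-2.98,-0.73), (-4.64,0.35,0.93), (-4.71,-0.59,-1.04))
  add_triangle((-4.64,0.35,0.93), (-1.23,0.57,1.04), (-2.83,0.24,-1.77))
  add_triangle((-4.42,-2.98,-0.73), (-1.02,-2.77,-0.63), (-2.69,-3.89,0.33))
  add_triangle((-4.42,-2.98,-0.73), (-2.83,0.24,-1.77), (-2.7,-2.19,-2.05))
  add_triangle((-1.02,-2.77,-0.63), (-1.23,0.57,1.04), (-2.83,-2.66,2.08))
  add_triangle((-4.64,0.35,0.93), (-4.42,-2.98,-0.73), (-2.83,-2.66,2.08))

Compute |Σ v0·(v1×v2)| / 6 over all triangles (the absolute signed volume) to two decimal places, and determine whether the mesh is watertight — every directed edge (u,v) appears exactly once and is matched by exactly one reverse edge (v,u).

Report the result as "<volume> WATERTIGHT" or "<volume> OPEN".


Per-triangle v0·(v1×v2)/6:
  t1: -0.4959
  t2: +1.7493
  t3: +2.0663
  t4: +3.4676
  t5: -2.4394
  t6: +3.9026
  t7: +0.8788
  t8: +1.8937
  t9: +2.8929
  t10: -1.0071
  t11: +7.4671
Σ = +20.3758 → |volume| = 20.38

Directed edges: 33 total; 9 unmatched, e.g. (-1.02,-2.77,-0.63)→(-2.7,-2.19,-2.05) → open.

20.38 OPEN


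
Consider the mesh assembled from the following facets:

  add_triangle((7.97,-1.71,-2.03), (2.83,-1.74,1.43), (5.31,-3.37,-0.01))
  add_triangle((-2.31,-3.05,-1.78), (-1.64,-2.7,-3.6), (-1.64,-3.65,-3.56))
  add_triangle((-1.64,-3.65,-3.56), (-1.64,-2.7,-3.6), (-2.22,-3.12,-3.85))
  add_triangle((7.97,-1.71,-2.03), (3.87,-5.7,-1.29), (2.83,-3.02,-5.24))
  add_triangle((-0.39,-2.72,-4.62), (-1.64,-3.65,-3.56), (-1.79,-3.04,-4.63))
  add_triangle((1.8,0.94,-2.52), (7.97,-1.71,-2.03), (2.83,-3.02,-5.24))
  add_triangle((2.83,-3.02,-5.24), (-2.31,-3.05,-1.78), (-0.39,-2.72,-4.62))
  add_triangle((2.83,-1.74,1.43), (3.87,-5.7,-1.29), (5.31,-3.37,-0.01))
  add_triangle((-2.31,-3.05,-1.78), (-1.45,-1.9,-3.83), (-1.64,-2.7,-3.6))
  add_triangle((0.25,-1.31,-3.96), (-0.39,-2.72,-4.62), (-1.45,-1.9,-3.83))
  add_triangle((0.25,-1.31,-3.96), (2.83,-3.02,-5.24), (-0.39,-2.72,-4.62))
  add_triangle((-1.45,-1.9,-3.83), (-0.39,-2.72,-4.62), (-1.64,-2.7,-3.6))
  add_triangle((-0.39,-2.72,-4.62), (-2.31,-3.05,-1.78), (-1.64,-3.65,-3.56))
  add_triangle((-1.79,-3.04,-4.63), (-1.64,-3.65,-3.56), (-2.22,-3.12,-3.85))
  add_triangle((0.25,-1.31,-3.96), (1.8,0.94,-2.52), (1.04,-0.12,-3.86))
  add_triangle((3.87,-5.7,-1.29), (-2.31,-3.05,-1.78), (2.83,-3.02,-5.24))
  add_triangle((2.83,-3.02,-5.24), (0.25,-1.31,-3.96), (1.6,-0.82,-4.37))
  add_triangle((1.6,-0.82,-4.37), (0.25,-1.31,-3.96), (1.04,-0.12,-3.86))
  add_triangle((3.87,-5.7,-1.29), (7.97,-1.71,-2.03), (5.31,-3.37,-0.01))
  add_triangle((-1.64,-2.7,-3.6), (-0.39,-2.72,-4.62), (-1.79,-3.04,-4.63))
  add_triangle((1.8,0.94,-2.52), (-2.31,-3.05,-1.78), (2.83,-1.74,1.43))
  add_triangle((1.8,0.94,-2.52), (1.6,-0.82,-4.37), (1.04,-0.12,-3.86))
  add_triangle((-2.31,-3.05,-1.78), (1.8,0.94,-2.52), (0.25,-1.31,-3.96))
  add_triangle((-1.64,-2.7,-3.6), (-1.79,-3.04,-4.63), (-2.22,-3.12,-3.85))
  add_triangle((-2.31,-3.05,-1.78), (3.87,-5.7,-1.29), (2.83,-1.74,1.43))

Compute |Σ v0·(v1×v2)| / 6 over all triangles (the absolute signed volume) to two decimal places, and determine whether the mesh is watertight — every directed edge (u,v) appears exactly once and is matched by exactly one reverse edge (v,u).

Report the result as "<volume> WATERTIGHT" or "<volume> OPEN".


93.74 OPEN

Per-triangle v0·(v1×v2)/6:
  t1: +4.3531
  t2: +0.8627
  t3: -0.2715
  t4: +28.2573
  t5: +1.3503
  t6: +14.5684
  t7: +4.9364
  t8: +4.0570
  t9: +0.5714
  t10: +1.0458
  t11: +2.5444
  t12: +0.8687
  t13: -0.5195
  t14: +0.6205
  t15: -0.3208
  t16: +19.7702
  t17: +2.1563
  t18: +0.6822
  t19: +9.5856
  t20: -0.3023
  t21: -7.8227
  t22: +0.7703
  t23: +0.1702
  t24: -0.0764
  t25: +5.8834
Σ = +93.7410 → |volume| = 93.74

Directed edges: 75 total; 9 unmatched, e.g. (7.97,-1.71,-2.03)→(2.83,-1.74,1.43) → open.


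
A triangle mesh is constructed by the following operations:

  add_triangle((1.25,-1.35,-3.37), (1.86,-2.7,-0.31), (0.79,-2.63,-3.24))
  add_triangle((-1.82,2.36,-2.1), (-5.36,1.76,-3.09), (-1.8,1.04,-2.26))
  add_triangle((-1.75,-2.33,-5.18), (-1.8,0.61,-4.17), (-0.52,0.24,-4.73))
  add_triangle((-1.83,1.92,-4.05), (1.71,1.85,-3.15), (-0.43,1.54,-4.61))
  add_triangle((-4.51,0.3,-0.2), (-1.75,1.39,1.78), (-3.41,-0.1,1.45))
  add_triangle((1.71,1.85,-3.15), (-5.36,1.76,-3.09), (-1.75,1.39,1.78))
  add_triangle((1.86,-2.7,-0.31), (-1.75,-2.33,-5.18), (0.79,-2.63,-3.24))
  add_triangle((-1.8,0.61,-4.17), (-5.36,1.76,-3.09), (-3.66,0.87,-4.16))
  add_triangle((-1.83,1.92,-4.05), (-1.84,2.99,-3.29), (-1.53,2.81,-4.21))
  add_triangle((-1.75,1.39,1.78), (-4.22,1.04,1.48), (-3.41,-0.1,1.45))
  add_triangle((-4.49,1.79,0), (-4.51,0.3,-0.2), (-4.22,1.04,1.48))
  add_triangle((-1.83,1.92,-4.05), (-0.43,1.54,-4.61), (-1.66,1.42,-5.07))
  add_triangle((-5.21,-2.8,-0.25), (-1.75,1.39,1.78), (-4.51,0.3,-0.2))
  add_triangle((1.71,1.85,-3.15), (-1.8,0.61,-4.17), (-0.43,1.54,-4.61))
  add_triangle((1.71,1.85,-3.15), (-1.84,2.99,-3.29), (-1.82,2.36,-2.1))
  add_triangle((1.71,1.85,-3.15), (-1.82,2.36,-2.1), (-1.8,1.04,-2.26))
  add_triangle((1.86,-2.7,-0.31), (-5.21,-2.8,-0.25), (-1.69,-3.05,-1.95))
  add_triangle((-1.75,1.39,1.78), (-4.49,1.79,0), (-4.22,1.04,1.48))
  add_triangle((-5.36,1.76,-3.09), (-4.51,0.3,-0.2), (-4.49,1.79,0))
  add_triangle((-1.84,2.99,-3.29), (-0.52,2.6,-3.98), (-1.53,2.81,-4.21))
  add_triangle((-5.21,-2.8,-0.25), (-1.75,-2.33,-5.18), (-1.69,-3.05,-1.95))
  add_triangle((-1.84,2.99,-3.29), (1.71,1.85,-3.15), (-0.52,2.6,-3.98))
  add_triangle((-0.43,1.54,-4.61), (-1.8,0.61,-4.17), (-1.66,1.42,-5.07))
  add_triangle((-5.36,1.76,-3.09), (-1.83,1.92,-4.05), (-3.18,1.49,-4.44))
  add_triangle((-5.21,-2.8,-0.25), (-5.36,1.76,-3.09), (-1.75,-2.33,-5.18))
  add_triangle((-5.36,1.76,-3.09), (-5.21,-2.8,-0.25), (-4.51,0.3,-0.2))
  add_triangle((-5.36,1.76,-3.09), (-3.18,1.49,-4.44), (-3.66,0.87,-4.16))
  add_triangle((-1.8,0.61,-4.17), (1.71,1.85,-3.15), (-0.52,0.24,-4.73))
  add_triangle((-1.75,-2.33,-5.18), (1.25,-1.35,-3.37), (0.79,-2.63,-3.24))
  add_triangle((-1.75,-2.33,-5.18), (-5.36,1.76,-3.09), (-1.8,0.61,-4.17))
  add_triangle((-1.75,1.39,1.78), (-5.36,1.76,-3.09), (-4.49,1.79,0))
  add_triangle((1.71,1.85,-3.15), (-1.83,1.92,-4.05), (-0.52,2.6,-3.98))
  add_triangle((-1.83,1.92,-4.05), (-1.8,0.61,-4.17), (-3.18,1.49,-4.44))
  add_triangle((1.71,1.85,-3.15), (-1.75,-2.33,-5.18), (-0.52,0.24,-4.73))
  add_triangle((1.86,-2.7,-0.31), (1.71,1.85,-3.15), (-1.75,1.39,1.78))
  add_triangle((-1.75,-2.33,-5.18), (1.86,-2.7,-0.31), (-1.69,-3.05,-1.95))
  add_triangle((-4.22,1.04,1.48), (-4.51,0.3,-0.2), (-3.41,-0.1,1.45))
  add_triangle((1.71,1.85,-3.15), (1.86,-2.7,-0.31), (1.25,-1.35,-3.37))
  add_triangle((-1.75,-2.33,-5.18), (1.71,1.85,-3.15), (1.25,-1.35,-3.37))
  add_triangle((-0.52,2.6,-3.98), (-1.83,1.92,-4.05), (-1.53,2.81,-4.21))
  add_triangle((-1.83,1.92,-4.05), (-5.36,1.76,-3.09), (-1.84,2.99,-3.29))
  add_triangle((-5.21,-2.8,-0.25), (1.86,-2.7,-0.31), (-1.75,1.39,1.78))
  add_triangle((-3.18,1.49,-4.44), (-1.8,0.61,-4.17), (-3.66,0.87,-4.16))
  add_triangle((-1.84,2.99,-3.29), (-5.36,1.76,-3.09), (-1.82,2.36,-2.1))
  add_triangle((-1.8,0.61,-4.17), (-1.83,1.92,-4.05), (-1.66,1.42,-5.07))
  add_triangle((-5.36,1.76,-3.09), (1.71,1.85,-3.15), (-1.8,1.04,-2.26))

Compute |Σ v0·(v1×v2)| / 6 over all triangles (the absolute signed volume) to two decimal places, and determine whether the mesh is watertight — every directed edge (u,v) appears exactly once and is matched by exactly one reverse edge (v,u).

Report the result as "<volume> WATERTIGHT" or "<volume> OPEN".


125.07 WATERTIGHT

Per-triangle v0·(v1×v2)/6:
  t1: +1.9013
  t2: -1.5030
  t3: +3.1130
  t4: +1.7632
  t5: -1.9892
  t6: +9.0205
  t7: +2.1771
  t8: -0.9631
  t9: +0.5536
  t10: +0.9427
  t11: +1.7552
  t12: +0.8226
  t13: +4.3754
  t14: +0.3407
  t15: +0.5010
  t16: -2.2369
  t17: +5.2614
  t18: +1.6224
  t19: +3.4074
  t20: +0.4906
  t21: +7.2224
  t22: +0.9888
  t23: +0.4175
  t24: +1.8790
  t25: +23.9529
  t26: +6.7662
  t27: +1.5891
  t28: +2.4334
  t29: +2.6879
  t30: +8.1984
  t31: +1.0990
  t32: +1.2006
  t33: +1.1179
  t34: +2.6302
  t35: +0.9772
  t36: +5.9653
  t37: +1.3234
  t38: +3.8336
  t39: +6.3394
  t40: +0.5233
  t41: +3.7564
  t42: +5.1801
  t43: +0.8594
  t44: +1.2702
  t45: +0.5262
  t46: +0.9745
Σ = +125.0679 → |volume| = 125.07

Directed edges: 138 total, each appears once with its reverse present → watertight.


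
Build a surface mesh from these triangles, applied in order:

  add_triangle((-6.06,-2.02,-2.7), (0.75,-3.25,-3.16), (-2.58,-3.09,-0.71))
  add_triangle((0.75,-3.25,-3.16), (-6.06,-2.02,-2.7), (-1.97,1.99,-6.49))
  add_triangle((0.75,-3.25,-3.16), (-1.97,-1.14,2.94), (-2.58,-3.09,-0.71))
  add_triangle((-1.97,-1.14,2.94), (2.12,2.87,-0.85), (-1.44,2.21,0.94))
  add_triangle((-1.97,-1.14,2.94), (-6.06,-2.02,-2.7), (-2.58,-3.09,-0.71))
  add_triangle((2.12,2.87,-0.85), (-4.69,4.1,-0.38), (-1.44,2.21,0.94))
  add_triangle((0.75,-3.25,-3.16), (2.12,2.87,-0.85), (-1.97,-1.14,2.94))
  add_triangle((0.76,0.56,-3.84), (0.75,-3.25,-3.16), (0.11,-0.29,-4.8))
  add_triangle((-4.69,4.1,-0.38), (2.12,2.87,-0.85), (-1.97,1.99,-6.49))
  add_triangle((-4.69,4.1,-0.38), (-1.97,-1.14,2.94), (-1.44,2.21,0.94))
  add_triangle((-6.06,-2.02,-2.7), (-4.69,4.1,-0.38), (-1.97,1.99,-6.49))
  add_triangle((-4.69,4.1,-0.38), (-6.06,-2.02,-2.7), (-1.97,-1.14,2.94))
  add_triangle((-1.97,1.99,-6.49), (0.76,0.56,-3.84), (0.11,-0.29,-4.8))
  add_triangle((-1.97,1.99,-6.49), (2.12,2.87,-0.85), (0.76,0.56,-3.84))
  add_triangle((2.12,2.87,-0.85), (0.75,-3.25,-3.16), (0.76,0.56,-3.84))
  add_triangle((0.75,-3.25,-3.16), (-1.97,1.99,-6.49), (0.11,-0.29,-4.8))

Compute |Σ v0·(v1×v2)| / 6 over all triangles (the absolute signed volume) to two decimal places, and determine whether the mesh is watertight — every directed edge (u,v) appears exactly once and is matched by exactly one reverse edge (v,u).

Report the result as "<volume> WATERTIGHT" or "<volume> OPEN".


168.40 WATERTIGHT

Per-triangle v0·(v1×v2)/6:
  t1: +9.4235
  t2: +29.1798
  t3: +4.4461
  t4: +2.9643
  t5: +8.3841
  t6: +4.6610
  t7: +1.6978
  t8: +2.0739
  t9: +23.1582
  t10: +4.6686
  t11: +36.6720
  t12: +22.6718
  t13: +2.6230
  t14: +7.0232
  t15: +4.8543
  t16: +3.8938
Σ = +168.3954 → |volume| = 168.40

Directed edges: 48 total, each appears once with its reverse present → watertight.


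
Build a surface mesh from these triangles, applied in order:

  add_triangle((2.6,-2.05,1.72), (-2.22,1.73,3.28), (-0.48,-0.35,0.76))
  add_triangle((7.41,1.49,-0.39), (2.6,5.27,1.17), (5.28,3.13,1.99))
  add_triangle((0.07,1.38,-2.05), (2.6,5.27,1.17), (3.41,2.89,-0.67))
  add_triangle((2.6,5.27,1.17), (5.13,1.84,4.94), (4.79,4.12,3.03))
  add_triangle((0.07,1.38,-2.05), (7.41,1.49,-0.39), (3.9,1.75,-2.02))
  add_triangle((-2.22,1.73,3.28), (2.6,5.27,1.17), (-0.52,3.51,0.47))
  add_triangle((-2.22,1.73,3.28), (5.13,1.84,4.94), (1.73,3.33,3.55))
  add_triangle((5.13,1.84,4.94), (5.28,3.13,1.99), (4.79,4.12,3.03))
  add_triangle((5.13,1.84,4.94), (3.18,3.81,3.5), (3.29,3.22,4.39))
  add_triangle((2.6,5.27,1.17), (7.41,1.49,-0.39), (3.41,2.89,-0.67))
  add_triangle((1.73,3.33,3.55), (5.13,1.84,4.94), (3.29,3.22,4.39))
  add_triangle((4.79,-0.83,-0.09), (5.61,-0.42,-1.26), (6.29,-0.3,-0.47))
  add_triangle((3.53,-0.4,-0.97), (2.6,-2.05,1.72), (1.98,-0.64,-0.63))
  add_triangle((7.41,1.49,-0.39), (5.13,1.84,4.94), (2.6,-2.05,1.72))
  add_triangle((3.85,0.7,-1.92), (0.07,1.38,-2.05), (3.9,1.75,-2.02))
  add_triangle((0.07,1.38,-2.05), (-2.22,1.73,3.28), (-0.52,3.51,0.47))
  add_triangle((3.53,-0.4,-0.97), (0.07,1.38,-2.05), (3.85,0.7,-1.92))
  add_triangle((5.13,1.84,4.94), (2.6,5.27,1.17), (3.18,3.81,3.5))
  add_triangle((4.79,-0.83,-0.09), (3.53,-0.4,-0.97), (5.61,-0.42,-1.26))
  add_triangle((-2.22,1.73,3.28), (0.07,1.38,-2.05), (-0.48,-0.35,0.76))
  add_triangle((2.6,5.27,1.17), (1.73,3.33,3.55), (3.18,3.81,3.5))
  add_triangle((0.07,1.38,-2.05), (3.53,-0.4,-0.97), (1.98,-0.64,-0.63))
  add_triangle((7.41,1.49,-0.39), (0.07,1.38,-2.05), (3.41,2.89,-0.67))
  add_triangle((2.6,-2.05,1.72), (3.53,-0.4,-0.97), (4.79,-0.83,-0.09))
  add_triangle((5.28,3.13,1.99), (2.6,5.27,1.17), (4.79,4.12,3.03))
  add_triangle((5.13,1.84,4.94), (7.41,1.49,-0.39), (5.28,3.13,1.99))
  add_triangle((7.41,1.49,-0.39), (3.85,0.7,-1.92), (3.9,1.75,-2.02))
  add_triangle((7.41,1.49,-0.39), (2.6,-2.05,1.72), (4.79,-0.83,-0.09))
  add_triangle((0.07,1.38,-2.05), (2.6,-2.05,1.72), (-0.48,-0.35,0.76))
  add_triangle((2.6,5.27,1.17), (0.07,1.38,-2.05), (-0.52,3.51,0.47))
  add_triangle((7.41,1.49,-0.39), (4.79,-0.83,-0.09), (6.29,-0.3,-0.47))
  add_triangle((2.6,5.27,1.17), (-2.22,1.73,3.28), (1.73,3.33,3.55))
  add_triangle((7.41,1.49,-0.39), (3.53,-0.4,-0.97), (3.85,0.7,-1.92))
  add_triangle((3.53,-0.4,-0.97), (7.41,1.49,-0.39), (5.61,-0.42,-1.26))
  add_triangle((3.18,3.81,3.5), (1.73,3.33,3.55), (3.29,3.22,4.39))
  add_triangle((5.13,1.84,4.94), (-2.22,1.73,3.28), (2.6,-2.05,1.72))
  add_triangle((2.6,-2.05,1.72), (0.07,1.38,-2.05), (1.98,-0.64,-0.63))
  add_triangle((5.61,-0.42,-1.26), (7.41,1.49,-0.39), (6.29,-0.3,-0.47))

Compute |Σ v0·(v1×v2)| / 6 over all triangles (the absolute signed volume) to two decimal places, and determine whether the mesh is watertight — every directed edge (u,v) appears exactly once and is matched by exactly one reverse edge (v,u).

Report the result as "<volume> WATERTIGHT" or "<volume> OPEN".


Per-triangle v0·(v1×v2)/6:
  t1: +1.4895
  t2: +9.9580
  t3: +4.8104
  t4: +3.1301
  t5: +0.6206
  t6: +6.5622
  t7: +8.4814
  t8: +4.6822
  t9: +2.0251
  t10: +6.4335
  t11: +0.4556
  t12: +0.5730
  t13: +0.6840
  t14: +18.4083
  t15: +1.2801
  t16: +2.0778
  t17: +0.6536
  t18: +4.6675
  t19: +0.2032
  t20: +0.4945
  t21: +3.0070
  t22: +0.5667
  t23: +4.7433
  t24: +0.8550
  t25: +3.8043
  t26: +11.0438
  t27: +2.2146
  t28: +3.5970
  t29: -0.0084
  t30: +4.4944
  t31: +0.6210
  t32: +7.8093
  t33: +2.2820
  t34: +0.1770
  t35: +1.1420
  t36: +12.1230
  t37: -0.3696
  t38: +1.5987
Σ = +137.3918 → |volume| = 137.39

Directed edges: 114 total, each appears once with its reverse present → watertight.

137.39 WATERTIGHT


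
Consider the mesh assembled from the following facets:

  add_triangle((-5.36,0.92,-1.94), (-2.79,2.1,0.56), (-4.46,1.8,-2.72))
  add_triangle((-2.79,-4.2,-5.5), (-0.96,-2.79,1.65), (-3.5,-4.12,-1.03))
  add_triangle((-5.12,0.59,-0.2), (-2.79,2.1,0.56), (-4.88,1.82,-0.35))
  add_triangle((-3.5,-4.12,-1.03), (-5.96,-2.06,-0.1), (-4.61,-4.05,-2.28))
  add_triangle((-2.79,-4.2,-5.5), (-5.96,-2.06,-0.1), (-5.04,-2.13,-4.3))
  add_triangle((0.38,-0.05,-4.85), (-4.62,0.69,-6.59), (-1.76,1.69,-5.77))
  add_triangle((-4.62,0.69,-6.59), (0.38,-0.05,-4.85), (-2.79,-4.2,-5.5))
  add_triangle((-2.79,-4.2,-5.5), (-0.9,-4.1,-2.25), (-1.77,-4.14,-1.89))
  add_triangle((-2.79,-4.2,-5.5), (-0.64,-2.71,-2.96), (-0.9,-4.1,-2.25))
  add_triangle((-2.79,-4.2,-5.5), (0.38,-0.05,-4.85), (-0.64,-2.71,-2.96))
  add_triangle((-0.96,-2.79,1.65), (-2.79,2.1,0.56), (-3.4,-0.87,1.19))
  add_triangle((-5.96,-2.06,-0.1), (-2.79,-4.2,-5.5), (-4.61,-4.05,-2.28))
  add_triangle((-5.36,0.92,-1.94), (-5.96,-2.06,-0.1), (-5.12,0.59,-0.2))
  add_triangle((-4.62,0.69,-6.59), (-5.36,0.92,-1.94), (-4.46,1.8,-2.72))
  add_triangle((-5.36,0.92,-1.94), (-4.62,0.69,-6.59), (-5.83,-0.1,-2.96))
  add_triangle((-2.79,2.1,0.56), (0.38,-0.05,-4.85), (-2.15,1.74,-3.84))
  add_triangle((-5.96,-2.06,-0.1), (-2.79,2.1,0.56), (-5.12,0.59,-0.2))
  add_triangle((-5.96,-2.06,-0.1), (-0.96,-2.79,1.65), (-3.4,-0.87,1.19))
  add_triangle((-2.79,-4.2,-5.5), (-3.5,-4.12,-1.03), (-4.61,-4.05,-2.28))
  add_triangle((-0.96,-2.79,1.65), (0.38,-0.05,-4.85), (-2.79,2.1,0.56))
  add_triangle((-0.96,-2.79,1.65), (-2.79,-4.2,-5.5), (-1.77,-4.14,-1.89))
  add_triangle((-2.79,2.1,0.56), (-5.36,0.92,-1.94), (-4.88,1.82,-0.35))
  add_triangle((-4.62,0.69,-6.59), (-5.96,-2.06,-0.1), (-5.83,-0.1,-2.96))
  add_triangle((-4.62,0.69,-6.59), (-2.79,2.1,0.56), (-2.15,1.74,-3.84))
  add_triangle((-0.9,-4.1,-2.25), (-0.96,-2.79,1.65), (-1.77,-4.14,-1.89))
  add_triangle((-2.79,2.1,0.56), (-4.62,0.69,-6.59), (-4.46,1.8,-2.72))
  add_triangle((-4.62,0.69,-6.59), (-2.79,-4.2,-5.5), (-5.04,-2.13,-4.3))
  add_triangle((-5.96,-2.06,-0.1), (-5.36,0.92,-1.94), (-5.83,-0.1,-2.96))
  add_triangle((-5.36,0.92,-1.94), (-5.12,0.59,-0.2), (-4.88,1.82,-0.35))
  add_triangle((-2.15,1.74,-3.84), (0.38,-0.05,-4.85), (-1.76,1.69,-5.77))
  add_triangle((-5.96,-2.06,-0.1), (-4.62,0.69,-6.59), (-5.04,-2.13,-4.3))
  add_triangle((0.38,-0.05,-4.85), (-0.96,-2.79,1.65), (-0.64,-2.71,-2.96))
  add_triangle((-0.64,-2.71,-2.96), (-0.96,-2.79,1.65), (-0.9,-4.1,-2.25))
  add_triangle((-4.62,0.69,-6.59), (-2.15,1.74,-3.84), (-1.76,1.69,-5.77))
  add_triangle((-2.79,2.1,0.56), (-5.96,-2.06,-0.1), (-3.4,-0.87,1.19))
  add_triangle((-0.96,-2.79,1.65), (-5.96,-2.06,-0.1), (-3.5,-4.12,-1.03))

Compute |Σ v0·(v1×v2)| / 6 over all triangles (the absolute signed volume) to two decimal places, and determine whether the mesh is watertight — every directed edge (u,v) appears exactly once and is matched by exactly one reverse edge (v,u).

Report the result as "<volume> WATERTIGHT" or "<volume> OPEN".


Per-triangle v0·(v1×v2)/6:
  t1: +3.0521
  t2: +5.5630
  t3: +0.9598
  t4: +3.9974
  t5: +11.4472
  t6: +5.9084
  t7: +19.1758
  t8: +2.3679
  t9: +1.7815
  t10: +4.0561
  t11: +1.4947
  t12: +6.2275
  t13: +4.0222
  t14: +4.6465
  t15: +4.7574
  t16: +0.1986
  t17: +1.7696
  t18: +3.5501
  t19: +4.2506
  t20: -7.6372
  t21: +1.4304
  t22: +0.6734
  t23: +5.8870
  t24: +5.9620
  t25: +1.7814
  t26: +0.7567
  t27: +13.6449
  t28: +4.3634
  t29: +1.8162
  t30: -0.2839
  t31: +12.0857
  t32: +0.1791
  t33: -0.4479
  t34: +2.7115
  t35: +3.6119
  t36: +7.1882
Σ = +142.9491 → |volume| = 142.95

Directed edges: 108 total, each appears once with its reverse present → watertight.

142.95 WATERTIGHT


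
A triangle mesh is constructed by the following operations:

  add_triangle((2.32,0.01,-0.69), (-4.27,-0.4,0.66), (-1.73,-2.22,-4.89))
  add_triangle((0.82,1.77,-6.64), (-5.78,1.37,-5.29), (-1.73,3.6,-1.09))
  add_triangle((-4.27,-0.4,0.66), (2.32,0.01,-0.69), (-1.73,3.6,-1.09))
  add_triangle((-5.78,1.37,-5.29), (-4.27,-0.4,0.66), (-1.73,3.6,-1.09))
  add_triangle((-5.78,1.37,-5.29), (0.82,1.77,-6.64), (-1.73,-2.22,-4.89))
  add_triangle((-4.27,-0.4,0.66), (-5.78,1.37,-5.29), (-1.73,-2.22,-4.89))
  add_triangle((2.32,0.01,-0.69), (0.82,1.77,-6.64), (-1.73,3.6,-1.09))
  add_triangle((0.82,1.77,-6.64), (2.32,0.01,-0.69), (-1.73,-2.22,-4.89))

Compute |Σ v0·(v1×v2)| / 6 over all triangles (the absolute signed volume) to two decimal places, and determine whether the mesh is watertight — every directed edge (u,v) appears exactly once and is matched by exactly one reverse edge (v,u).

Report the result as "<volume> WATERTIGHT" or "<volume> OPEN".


95.58 WATERTIGHT

Per-triangle v0·(v1×v2)/6:
  t1: +0.2756
  t2: +23.6444
  t3: -1.0876
  t4: +14.7085
  t5: +24.9820
  t6: +16.0717
  t7: +7.8259
  t8: +9.1635
Σ = +95.5840 → |volume| = 95.58

Directed edges: 24 total, each appears once with its reverse present → watertight.
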